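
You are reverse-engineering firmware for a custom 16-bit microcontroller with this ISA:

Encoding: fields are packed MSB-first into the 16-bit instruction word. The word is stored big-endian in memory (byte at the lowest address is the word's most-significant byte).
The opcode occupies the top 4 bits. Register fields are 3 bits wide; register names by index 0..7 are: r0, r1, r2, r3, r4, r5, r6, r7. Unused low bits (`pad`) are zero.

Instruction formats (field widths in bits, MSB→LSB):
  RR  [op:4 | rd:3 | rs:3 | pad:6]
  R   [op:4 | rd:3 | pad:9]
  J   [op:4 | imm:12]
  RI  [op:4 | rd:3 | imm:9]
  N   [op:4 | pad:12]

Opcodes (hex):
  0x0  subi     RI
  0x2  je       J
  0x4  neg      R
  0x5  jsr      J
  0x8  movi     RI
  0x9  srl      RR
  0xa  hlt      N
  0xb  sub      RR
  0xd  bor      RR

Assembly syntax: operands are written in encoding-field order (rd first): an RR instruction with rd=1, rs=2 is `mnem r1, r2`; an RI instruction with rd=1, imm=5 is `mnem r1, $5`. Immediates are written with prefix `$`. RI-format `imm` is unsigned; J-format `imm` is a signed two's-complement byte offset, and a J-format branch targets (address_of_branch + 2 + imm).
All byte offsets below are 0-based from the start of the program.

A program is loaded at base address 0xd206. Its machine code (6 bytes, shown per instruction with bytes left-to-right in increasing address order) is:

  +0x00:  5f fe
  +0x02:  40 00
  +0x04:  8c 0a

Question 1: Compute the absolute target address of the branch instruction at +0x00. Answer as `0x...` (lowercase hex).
0xd206

+0x00: 5f fe ⇒ word 0x5ffe (big)
  opcode bits[15:12]=0x5: jsr/J
  imm@[11:0]=0xffe (s12→-2) ⇒ $-2
  target = base 0xd206 + off 0x00 + 2 + imm -2 = 0xd206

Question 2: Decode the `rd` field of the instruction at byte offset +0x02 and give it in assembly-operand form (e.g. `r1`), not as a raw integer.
@+02  big-endian(40 00) = 0x4000
  op=0x4000>>12=0x4 ⇒ neg (R)
  rd@[11:9]=0x0 ⇒ r0

r0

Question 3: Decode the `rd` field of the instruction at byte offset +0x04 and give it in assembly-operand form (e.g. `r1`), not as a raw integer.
r6

[04] 8c 0a → 0x8c0a
  top 4b → 0x8 → movi [RI]
  rd@[11:9]=0x6 ⇒ r6
  imm@[8:0]=0xa ⇒ $10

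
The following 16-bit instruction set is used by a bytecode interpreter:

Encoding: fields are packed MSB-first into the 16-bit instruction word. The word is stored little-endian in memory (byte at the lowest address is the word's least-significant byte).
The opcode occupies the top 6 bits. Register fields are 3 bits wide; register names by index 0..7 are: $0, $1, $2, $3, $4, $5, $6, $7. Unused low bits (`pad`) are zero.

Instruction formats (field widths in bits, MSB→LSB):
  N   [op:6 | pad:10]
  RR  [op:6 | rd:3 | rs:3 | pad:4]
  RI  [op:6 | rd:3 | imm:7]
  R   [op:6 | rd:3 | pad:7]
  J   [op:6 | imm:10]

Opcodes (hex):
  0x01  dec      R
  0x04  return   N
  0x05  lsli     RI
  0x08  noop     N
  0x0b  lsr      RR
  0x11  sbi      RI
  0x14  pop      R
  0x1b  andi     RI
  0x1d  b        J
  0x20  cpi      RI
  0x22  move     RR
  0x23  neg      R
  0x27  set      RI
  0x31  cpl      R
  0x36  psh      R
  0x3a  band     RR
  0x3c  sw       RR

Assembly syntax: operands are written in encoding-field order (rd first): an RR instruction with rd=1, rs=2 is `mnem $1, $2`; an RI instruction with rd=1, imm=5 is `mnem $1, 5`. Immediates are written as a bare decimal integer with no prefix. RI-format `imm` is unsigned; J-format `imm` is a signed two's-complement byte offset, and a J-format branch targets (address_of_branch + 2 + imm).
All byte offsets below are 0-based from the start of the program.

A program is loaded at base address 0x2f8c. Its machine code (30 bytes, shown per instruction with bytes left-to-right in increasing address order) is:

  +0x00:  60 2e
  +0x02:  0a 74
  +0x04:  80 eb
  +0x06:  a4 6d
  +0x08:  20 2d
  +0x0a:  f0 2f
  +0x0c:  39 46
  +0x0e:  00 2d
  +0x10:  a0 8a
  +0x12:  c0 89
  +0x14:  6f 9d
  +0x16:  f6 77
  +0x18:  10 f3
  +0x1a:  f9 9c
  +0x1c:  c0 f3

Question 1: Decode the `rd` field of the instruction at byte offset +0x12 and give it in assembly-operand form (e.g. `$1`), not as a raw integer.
@+12  little-endian(c0 89) = 0x89c0
  opcode bits[15:10]=0x22: move/RR
  [9:7] rd=3 = $3
  [6:4] rs=4 = $4

$3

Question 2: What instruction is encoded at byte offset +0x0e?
lsr $2, $0

@+0e  little-endian(00 2d) = 0x2d00
  opcode bits[15:10]=0xb: lsr/RR
  rd: (w>>7)&0x7=0x2 → $2
  rs: (w>>4)&0x7=0x0 → $0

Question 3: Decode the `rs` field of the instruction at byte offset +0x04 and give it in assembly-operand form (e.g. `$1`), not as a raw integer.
off 0x04: read 80 eb as little → 0xeb80
  opcode bits[15:10]=0x3a: band/RR
  rd: (w>>7)&0x7=0x7 → $7
  rs: (w>>4)&0x7=0x0 → $0

$0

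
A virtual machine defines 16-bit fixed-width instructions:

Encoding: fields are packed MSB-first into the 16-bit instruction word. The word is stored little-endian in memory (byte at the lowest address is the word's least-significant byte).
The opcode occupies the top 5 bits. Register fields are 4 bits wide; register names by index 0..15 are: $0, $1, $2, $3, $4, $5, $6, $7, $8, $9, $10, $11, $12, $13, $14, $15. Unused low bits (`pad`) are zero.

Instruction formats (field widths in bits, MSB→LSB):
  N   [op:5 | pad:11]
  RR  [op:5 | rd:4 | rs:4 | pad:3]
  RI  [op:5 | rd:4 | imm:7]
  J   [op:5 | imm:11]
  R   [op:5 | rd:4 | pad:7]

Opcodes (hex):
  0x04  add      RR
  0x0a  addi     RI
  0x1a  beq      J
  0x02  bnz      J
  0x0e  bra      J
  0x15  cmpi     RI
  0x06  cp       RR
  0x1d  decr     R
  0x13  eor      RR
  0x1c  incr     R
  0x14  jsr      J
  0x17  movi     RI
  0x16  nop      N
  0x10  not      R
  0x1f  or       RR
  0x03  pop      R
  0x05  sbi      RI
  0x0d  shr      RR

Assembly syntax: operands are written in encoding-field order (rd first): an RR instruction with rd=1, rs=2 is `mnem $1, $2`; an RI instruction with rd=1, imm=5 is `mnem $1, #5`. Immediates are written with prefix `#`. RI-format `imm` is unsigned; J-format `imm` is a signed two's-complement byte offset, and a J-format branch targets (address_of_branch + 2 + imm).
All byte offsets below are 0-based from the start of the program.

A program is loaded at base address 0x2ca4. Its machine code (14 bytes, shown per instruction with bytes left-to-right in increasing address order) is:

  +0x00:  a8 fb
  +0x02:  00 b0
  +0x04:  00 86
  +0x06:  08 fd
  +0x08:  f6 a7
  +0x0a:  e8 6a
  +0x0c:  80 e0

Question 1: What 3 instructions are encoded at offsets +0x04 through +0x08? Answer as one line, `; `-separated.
@+04  little-endian(00 86) = 0x8600
  op=0x8600>>11=0x10 ⇒ not (R)
  [10:7] rd=12 = $12
@+06  little-endian(08 fd) = 0xfd08
  op=0xfd08>>11=0x1f ⇒ or (RR)
  [10:7] rd=10 = $10
  [6:3] rs=1 = $1
@+08  little-endian(f6 a7) = 0xa7f6
  op=0xa7f6>>11=0x14 ⇒ jsr (J)
  [10:0] imm=2038 (s11→-10) = #-10

not $12; or $10, $1; jsr #-10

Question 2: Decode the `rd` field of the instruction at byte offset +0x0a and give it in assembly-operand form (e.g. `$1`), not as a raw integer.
$5

off 0x0a: read e8 6a as little → 0x6ae8
  top 5b → 0xd → shr [RR]
  [10:7] rd=5 = $5
  [6:3] rs=13 = $13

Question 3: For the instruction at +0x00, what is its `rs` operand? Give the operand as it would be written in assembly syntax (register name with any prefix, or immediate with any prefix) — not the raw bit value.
@+00  little-endian(a8 fb) = 0xfba8
  op=0xfba8>>11=0x1f ⇒ or (RR)
  [10:7] rd=7 = $7
  [6:3] rs=5 = $5

$5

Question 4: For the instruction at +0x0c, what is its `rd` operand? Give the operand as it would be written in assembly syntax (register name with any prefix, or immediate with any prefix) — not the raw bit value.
$1

@+0c  little-endian(80 e0) = 0xe080
  opcode bits[15:11]=0x1c: incr/R
  rd: (w>>7)&0xf=0x1 → $1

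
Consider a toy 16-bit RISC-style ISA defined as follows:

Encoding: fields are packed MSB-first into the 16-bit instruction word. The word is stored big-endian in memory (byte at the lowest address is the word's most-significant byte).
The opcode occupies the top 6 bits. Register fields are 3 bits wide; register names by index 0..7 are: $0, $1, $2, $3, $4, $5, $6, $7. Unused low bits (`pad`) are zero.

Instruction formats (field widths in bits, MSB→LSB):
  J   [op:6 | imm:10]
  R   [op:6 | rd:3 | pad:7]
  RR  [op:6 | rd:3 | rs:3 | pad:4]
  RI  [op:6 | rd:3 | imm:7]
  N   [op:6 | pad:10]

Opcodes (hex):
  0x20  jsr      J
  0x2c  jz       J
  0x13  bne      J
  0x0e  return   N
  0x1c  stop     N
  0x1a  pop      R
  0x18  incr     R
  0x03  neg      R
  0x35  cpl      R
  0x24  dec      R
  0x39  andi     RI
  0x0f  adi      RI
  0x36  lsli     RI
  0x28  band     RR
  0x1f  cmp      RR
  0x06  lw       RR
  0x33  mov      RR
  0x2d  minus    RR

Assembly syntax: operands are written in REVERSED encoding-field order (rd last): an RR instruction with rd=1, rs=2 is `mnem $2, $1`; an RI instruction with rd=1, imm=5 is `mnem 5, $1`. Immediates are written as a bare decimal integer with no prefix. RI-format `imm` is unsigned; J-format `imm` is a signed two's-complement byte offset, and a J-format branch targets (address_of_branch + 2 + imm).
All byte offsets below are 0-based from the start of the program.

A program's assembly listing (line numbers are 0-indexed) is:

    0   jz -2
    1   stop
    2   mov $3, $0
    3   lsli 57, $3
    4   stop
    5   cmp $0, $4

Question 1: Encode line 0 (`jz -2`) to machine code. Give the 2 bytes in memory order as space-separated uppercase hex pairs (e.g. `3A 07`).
B3 FE

0. jz fields op=0x2c:6|imm=-2:10 → word b3feh → b3 fe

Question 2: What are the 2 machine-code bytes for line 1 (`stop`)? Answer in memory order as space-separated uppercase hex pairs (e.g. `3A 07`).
L1: stop op=0x1c:6|pad=0:10 ⇒ 0x7000 ⇒ big 70 00

70 00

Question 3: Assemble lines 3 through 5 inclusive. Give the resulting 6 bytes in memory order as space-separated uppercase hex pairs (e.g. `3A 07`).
D9 B9 70 00 7E 00

line 3 (lsli): pack op=0x36:6|rd=3:3|imm=57:7 = 0xd9b9; big→ d9 b9
line 4 (stop): pack op=0x1c:6|pad=0:10 = 0x7000; big→ 70 00
line 5 (cmp): pack op=0x1f:6|rd=4:3|rs=0:3|pad=0:4 = 0x7e00; big→ 7e 00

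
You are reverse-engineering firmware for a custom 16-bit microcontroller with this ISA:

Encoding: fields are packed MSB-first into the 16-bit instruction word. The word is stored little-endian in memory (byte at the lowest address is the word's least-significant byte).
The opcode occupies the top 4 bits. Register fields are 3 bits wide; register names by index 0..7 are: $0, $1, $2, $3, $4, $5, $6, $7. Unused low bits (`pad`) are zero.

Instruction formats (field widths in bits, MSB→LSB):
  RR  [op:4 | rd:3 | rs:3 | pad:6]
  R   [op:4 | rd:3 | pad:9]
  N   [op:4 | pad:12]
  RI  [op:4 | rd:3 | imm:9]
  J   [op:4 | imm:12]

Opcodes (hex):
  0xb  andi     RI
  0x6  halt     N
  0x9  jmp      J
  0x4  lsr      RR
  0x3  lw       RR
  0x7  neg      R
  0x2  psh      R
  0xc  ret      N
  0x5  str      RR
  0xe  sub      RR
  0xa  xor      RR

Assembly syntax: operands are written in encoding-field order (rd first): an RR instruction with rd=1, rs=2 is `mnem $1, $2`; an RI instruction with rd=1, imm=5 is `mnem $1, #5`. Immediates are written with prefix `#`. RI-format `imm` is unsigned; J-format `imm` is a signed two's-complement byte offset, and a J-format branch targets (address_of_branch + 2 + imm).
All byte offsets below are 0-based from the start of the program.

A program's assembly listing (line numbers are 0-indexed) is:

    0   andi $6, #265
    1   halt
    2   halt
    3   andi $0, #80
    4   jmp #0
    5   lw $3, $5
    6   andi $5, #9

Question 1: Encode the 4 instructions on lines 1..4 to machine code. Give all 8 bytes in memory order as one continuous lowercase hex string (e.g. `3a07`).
0060006050b00090

L1: halt op=0x6:4|pad=0:12 ⇒ 0x6000 ⇒ little 00 60
L2: halt op=0x6:4|pad=0:12 ⇒ 0x6000 ⇒ little 00 60
L3: andi op=0xb:4|rd=0:3|imm=80:9 ⇒ 0xb050 ⇒ little 50 b0
L4: jmp op=0x9:4|imm=0:12 ⇒ 0x9000 ⇒ little 00 90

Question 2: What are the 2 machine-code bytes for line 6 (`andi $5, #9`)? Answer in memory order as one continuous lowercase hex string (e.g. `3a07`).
09ba

6. andi fields op=0xb:4|rd=5:3|imm=9:9 → word ba09h → 09 ba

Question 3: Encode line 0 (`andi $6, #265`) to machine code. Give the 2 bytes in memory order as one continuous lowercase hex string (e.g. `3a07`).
line 0 (andi): pack op=0xb:4|rd=6:3|imm=265:9 = 0xbd09; little→ 09 bd

09bd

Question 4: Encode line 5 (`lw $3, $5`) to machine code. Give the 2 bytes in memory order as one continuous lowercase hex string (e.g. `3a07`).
4037

5. lw fields op=0x3:4|rd=3:3|rs=5:3|pad=0:6 → word 3740h → 40 37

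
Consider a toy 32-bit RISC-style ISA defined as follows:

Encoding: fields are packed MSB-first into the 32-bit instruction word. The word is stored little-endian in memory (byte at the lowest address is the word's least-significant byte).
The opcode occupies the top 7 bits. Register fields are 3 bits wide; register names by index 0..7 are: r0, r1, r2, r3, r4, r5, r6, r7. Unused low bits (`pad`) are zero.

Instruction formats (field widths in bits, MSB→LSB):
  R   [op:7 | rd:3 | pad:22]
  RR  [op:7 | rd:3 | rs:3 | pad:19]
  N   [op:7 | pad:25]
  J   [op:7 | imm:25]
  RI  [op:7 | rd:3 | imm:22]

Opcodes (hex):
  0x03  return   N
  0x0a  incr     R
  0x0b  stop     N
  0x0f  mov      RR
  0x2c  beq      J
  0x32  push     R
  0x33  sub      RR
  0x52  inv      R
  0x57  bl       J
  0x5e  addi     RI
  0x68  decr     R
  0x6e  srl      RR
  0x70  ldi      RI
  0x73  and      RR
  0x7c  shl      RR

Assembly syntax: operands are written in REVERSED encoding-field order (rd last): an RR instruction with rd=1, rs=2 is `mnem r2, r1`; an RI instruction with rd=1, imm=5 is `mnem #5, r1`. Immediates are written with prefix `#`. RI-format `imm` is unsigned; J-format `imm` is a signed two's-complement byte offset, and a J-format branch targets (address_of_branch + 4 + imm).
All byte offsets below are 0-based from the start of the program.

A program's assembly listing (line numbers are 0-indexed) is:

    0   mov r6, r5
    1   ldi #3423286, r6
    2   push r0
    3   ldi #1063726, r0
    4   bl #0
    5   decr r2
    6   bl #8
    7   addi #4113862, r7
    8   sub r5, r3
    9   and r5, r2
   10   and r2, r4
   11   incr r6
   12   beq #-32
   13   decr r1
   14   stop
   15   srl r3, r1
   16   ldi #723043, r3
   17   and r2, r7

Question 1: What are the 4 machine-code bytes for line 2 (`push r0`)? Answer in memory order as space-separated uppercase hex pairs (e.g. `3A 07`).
L2: push op=0x32:7|rd=0:3|pad=0:22 ⇒ 0x64000000 ⇒ little 00 00 00 64

00 00 00 64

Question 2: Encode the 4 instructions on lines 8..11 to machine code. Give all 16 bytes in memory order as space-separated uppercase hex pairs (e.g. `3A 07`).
line 8 (sub): pack op=0x33:7|rd=3:3|rs=5:3|pad=0:19 = 0x66e80000; little→ 00 00 e8 66
line 9 (and): pack op=0x73:7|rd=2:3|rs=5:3|pad=0:19 = 0xe6a80000; little→ 00 00 a8 e6
line 10 (and): pack op=0x73:7|rd=4:3|rs=2:3|pad=0:19 = 0xe7100000; little→ 00 00 10 e7
line 11 (incr): pack op=0xa:7|rd=6:3|pad=0:22 = 0x15800000; little→ 00 00 80 15

00 00 E8 66 00 00 A8 E6 00 00 10 E7 00 00 80 15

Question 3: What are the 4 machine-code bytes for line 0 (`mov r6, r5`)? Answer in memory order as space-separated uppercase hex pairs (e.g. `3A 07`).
00 00 70 1F

line 0 (mov): pack op=0xf:7|rd=5:3|rs=6:3|pad=0:19 = 0x1f700000; little→ 00 00 70 1f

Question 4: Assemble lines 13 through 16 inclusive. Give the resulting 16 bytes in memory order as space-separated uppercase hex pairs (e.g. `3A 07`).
00 00 40 D0 00 00 00 16 00 00 58 DC 63 08 CB E0

13. decr fields op=0x68:7|rd=1:3|pad=0:22 → word d0400000h → 00 00 40 d0
14. stop fields op=0xb:7|pad=0:25 → word 16000000h → 00 00 00 16
15. srl fields op=0x6e:7|rd=1:3|rs=3:3|pad=0:19 → word dc580000h → 00 00 58 dc
16. ldi fields op=0x70:7|rd=3:3|imm=723043:22 → word e0cb0863h → 63 08 cb e0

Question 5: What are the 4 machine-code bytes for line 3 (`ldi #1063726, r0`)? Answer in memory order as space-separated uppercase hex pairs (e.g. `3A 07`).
L3: ldi op=0x70:7|rd=0:3|imm=1063726:22 ⇒ 0xe0103b2e ⇒ little 2e 3b 10 e0

2E 3B 10 E0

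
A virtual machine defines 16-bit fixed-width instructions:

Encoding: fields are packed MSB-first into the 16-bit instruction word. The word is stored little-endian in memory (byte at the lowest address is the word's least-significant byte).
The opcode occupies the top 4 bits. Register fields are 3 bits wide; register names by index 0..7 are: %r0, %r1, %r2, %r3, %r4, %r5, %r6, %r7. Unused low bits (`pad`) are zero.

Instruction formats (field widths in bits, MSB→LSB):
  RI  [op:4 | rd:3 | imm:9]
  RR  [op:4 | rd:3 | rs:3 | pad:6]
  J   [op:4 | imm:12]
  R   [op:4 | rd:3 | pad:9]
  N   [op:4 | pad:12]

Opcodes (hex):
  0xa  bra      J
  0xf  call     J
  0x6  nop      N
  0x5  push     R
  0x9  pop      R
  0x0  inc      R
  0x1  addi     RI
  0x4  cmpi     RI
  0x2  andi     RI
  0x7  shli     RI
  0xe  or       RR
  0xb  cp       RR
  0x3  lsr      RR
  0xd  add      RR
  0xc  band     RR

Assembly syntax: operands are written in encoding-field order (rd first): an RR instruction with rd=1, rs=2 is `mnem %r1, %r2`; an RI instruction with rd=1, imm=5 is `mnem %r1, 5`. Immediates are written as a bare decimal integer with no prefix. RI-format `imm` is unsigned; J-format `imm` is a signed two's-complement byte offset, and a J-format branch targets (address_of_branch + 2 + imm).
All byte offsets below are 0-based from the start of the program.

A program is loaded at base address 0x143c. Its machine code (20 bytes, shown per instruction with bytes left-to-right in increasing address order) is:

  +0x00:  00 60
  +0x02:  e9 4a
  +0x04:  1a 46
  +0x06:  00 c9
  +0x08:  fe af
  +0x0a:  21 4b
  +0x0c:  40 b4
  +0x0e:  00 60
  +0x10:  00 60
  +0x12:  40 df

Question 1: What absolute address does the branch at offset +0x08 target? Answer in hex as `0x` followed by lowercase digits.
0x1444

[08] fe af → 0xaffe
  top 4b → 0xa → bra [J]
  [11:0] imm=4094 (s12→-2) = -2
  target = base 0x143c + off 0x08 + 2 + imm -2 = 0x1444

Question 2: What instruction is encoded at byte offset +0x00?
nop

+0x00: 00 60 ⇒ word 0x6000 (little)
  op=0x6000>>12=0x6 ⇒ nop (N)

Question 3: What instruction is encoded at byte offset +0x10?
+0x10: 00 60 ⇒ word 0x6000 (little)
  op=0x6000>>12=0x6 ⇒ nop (N)

nop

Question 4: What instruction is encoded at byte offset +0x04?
[04] 1a 46 → 0x461a
  opcode bits[15:12]=0x4: cmpi/RI
  rd@[11:9]=0x3 ⇒ %r3
  imm@[8:0]=0x1a ⇒ 26

cmpi %r3, 26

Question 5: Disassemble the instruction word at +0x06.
band %r4, %r4

@+06  little-endian(00 c9) = 0xc900
  opcode bits[15:12]=0xc: band/RR
  [11:9] rd=4 = %r4
  [8:6] rs=4 = %r4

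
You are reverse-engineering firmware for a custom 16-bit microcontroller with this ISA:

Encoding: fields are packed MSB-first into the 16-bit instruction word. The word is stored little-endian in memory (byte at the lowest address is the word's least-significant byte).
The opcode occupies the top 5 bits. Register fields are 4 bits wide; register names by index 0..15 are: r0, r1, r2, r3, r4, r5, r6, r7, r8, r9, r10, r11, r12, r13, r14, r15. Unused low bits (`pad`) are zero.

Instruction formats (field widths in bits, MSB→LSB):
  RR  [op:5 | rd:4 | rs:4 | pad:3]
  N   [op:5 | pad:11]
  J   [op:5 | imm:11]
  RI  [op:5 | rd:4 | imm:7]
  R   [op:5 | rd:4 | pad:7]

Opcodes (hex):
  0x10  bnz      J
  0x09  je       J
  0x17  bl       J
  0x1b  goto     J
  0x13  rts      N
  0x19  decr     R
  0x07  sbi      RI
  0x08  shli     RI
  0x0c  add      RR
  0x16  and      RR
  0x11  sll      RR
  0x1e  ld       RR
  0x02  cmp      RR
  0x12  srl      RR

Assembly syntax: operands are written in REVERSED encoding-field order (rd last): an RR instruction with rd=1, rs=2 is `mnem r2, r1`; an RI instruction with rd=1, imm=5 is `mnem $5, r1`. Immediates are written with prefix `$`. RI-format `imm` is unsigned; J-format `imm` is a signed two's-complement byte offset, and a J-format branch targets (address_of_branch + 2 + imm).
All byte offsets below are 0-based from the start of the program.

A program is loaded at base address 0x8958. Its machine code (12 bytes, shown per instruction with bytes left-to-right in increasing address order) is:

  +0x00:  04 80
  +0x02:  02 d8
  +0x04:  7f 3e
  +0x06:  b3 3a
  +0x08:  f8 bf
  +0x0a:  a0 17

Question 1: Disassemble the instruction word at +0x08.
bl $-8

@+08  little-endian(f8 bf) = 0xbff8
  top 5b → 0x17 → bl [J]
  [10:0] imm=2040 (s11→-8) = $-8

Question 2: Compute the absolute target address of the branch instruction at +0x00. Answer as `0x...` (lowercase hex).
+0x00: 04 80 ⇒ word 0x8004 (little)
  top 5b → 0x10 → bnz [J]
  [10:0] imm=4 = $4
  target = base 0x8958 + off 0x00 + 2 + imm 4 = 0x895e

0x895e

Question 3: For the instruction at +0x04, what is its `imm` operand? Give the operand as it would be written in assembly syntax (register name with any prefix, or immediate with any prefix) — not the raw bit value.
@+04  little-endian(7f 3e) = 0x3e7f
  top 5b → 0x7 → sbi [RI]
  rd: (w>>7)&0xf=0xc → r12
  imm: (w>>0)&0x7f=0x7f → $127

$127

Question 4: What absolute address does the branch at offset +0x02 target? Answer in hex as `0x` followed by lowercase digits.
0x895e

[02] 02 d8 → 0xd802
  opcode bits[15:11]=0x1b: goto/J
  imm@[10:0]=0x2 ⇒ $2
  target = base 0x8958 + off 0x02 + 2 + imm 2 = 0x895e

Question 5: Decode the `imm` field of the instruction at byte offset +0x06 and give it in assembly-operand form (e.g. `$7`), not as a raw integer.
$51

off 0x06: read b3 3a as little → 0x3ab3
  top 5b → 0x7 → sbi [RI]
  [10:7] rd=5 = r5
  [6:0] imm=51 = $51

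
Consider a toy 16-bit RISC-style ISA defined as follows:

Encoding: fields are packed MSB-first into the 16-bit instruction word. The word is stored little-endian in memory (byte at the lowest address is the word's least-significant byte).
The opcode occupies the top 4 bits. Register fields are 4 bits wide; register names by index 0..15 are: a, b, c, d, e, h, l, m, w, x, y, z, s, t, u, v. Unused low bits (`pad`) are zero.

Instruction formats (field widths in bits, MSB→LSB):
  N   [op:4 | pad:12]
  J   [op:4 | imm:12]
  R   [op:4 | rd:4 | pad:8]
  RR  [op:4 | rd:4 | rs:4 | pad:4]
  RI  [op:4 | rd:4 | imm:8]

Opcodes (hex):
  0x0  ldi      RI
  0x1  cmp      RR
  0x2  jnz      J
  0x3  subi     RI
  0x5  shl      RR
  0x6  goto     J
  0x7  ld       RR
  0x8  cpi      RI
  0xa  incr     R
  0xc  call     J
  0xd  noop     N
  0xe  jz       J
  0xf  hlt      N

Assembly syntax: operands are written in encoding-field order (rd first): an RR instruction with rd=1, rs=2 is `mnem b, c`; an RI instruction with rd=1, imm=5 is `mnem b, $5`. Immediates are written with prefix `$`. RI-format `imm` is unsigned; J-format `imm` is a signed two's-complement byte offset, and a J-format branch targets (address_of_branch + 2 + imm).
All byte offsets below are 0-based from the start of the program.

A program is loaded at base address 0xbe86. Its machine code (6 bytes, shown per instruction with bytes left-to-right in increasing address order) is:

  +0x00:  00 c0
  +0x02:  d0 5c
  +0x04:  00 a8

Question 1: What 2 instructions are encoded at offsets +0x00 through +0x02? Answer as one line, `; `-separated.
+0x00: 00 c0 ⇒ word 0xc000 (little)
  opcode bits[15:12]=0xc: call/J
  imm@[11:0]=0x0 ⇒ $0
+0x02: d0 5c ⇒ word 0x5cd0 (little)
  opcode bits[15:12]=0x5: shl/RR
  rd@[11:8]=0xc ⇒ s
  rs@[7:4]=0xd ⇒ t

call $0; shl s, t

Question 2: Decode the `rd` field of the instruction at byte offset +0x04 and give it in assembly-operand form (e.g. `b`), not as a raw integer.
w

[04] 00 a8 → 0xa800
  top 4b → 0xa → incr [R]
  rd@[11:8]=0x8 ⇒ w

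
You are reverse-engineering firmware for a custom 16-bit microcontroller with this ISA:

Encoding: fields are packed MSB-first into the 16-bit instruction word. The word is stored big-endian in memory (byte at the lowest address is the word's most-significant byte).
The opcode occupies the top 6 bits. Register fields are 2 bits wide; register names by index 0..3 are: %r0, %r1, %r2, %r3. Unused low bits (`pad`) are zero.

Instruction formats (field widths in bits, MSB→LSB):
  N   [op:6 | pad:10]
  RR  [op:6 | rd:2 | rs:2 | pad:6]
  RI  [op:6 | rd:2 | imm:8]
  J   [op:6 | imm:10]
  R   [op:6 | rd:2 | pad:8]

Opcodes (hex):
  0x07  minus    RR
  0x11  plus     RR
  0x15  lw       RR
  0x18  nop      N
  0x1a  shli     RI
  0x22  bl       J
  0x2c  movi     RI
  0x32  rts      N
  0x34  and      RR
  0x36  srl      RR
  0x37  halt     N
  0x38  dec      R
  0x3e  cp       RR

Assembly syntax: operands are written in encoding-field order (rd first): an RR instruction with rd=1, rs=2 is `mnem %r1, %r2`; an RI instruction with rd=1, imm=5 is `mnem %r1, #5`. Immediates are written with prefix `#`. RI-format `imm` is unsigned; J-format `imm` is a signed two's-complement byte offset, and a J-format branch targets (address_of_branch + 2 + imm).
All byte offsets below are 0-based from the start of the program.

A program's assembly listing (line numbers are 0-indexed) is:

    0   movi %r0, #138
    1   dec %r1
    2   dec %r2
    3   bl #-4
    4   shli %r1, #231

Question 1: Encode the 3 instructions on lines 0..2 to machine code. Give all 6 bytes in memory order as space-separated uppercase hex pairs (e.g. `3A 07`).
B0 8A E1 00 E2 00

L0: movi op=0x2c:6|rd=0:2|imm=138:8 ⇒ 0xb08a ⇒ big b0 8a
L1: dec op=0x38:6|rd=1:2|pad=0:8 ⇒ 0xe100 ⇒ big e1 00
L2: dec op=0x38:6|rd=2:2|pad=0:8 ⇒ 0xe200 ⇒ big e2 00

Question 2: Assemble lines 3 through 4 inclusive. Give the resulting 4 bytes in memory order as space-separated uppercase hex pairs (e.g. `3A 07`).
L3: bl op=0x22:6|imm=-4:10 ⇒ 0x8bfc ⇒ big 8b fc
L4: shli op=0x1a:6|rd=1:2|imm=231:8 ⇒ 0x69e7 ⇒ big 69 e7

8B FC 69 E7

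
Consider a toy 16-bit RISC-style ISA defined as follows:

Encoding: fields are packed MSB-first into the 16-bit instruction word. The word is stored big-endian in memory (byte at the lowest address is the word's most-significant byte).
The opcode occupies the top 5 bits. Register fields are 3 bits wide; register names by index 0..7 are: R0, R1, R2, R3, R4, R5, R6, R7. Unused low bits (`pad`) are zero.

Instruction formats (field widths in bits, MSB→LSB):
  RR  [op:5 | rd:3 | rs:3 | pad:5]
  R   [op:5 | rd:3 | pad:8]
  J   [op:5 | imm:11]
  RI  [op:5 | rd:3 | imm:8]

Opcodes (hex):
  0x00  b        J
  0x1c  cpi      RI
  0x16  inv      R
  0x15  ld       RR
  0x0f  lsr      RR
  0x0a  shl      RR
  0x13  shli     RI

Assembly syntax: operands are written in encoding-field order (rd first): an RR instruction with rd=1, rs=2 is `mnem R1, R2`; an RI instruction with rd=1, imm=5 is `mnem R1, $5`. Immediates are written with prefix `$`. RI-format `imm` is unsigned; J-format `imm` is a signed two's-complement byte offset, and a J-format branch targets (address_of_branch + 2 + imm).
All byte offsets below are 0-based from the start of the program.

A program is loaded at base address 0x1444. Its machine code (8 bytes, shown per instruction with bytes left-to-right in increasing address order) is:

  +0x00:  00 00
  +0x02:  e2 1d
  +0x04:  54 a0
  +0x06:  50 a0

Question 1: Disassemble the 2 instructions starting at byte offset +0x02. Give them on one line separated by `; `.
cpi R2, $29; shl R4, R5

@+02  big-endian(e2 1d) = 0xe21d
  top 5b → 0x1c → cpi [RI]
  rd: (w>>8)&0x7=0x2 → R2
  imm: (w>>0)&0xff=0x1d → $29
@+04  big-endian(54 a0) = 0x54a0
  top 5b → 0xa → shl [RR]
  rd: (w>>8)&0x7=0x4 → R4
  rs: (w>>5)&0x7=0x5 → R5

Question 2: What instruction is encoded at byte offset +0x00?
b $0

@+00  big-endian(00 00) = 0x0000
  opcode bits[15:11]=0x0: b/J
  imm: (w>>0)&0x7ff=0x0 → $0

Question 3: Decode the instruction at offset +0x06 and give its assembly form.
@+06  big-endian(50 a0) = 0x50a0
  opcode bits[15:11]=0xa: shl/RR
  rd: (w>>8)&0x7=0x0 → R0
  rs: (w>>5)&0x7=0x5 → R5

shl R0, R5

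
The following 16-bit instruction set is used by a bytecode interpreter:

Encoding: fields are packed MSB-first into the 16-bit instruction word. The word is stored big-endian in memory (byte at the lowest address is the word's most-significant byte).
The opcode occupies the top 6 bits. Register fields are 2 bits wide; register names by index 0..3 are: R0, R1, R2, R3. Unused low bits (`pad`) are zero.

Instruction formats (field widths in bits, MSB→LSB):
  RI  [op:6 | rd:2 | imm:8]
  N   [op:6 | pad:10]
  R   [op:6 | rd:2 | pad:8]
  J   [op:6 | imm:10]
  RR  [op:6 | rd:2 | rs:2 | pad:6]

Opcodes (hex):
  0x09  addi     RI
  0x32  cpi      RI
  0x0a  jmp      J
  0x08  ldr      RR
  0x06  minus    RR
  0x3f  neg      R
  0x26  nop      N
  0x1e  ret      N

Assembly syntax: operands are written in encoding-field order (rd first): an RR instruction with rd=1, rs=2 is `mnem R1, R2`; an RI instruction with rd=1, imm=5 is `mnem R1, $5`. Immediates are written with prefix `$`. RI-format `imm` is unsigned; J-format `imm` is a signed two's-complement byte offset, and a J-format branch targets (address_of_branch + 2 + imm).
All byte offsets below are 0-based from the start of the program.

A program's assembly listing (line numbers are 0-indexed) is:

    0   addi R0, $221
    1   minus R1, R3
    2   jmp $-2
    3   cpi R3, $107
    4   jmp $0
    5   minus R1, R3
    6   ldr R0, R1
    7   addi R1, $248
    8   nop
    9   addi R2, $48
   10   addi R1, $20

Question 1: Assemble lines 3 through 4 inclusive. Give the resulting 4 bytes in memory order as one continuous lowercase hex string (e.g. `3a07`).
cb6b2800

line 3 (cpi): pack op=0x32:6|rd=3:2|imm=107:8 = 0xcb6b; big→ cb 6b
line 4 (jmp): pack op=0xa:6|imm=0:10 = 0x2800; big→ 28 00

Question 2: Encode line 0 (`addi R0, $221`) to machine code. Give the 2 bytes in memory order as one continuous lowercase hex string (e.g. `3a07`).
24dd

0. addi fields op=0x9:6|rd=0:2|imm=221:8 → word 24ddh → 24 dd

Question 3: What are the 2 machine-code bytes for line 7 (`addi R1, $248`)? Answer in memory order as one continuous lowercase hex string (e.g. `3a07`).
L7: addi op=0x9:6|rd=1:2|imm=248:8 ⇒ 0x25f8 ⇒ big 25 f8

25f8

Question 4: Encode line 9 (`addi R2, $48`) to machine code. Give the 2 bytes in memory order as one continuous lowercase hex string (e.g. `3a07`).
line 9 (addi): pack op=0x9:6|rd=2:2|imm=48:8 = 0x2630; big→ 26 30

2630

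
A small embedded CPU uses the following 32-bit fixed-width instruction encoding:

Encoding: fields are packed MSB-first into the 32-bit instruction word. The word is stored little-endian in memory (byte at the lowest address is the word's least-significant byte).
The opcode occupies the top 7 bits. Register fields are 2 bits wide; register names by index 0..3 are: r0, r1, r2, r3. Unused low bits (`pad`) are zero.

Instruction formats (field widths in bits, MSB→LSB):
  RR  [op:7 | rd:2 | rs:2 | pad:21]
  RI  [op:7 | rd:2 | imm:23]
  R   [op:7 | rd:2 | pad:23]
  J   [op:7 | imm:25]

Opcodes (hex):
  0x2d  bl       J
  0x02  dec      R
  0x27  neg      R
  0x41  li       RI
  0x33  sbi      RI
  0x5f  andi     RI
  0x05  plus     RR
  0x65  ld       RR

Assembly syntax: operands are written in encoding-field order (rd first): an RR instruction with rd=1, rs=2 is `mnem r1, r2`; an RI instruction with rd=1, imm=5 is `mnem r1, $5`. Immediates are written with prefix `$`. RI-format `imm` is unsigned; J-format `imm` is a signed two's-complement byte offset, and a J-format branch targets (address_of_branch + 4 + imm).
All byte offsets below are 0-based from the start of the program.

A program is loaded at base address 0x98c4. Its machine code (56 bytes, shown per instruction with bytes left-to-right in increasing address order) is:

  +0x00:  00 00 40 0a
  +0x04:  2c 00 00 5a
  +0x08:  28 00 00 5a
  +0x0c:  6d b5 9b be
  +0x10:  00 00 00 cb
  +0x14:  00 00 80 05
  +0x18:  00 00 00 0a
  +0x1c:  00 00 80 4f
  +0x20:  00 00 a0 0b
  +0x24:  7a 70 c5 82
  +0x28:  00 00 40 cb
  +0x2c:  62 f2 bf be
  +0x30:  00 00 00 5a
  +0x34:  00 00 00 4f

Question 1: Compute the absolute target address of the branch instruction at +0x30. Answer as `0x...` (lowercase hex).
[30] 00 00 00 5a → 0x5a000000
  opcode bits[31:25]=0x2d: bl/J
  [24:0] imm=0 = $0
  target = base 0x98c4 + off 0x30 + 4 + imm 0 = 0x98f8

0x98f8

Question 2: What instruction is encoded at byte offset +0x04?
bl $44

[04] 2c 00 00 5a → 0x5a00002c
  opcode bits[31:25]=0x2d: bl/J
  [24:0] imm=44 = $44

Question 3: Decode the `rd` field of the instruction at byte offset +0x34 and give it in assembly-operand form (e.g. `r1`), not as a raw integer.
r2

@+34  little-endian(00 00 00 4f) = 0x4f000000
  top 7b → 0x27 → neg [R]
  rd: (w>>23)&0x3=0x2 → r2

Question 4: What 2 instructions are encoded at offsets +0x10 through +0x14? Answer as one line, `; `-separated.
ld r2, r0; dec r3

+0x10: 00 00 00 cb ⇒ word 0xcb000000 (little)
  op=0xcb000000>>25=0x65 ⇒ ld (RR)
  [24:23] rd=2 = r2
  [22:21] rs=0 = r0
+0x14: 00 00 80 05 ⇒ word 0x05800000 (little)
  op=0x05800000>>25=0x2 ⇒ dec (R)
  [24:23] rd=3 = r3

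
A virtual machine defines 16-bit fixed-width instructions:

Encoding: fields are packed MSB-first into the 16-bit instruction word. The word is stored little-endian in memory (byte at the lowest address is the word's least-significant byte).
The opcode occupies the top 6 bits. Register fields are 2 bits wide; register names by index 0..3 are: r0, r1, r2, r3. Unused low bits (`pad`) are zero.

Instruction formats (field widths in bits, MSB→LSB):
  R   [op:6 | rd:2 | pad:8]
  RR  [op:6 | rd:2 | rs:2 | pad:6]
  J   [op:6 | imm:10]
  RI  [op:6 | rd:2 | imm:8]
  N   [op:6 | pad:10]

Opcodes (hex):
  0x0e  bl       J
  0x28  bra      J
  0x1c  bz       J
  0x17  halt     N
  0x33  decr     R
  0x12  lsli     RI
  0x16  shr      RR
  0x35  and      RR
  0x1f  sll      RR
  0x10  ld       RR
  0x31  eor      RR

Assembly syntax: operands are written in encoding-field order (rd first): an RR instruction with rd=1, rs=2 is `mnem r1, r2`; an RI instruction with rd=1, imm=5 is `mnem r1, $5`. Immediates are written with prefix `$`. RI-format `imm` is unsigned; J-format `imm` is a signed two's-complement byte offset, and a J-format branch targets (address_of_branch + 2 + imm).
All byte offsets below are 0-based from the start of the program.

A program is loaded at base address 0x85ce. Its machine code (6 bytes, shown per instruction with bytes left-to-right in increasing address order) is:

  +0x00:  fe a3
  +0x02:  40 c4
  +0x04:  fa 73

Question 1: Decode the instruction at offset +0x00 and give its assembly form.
off 0x00: read fe a3 as little → 0xa3fe
  opcode bits[15:10]=0x28: bra/J
  [9:0] imm=1022 (s10→-2) = $-2

bra $-2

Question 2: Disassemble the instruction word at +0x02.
eor r0, r1

[02] 40 c4 → 0xc440
  opcode bits[15:10]=0x31: eor/RR
  [9:8] rd=0 = r0
  [7:6] rs=1 = r1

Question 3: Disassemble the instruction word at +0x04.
+0x04: fa 73 ⇒ word 0x73fa (little)
  op=0x73fa>>10=0x1c ⇒ bz (J)
  imm: (w>>0)&0x3ff=0x3fa (s10→-6) → $-6

bz $-6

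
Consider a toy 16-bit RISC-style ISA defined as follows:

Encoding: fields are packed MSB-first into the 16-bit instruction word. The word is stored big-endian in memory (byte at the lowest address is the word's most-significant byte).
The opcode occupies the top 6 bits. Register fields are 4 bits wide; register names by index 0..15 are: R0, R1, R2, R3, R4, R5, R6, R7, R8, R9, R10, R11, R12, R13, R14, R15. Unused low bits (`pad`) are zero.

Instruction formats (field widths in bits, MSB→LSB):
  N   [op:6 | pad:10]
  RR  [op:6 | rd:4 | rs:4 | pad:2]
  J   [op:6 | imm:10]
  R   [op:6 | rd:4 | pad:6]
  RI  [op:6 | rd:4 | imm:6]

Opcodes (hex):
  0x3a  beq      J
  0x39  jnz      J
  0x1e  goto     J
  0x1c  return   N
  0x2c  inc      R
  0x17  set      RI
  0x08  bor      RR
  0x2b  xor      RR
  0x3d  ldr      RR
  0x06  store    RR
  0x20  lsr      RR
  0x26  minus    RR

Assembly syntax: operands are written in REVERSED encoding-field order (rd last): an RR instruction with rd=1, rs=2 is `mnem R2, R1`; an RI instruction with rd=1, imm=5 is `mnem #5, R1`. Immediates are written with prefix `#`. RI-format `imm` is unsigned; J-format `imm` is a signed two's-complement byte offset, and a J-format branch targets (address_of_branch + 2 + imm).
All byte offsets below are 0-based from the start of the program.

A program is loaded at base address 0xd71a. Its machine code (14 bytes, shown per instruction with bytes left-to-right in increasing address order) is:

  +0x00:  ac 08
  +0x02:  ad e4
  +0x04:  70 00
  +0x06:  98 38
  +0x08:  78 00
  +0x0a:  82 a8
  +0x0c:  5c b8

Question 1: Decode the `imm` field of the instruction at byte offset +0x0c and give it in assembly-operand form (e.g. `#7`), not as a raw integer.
[0c] 5c b8 → 0x5cb8
  opcode bits[15:10]=0x17: set/RI
  [9:6] rd=2 = R2
  [5:0] imm=56 = #56

#56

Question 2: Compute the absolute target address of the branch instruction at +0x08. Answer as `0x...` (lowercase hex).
[08] 78 00 → 0x7800
  opcode bits[15:10]=0x1e: goto/J
  [9:0] imm=0 = #0
  target = base 0xd71a + off 0x08 + 2 + imm 0 = 0xd724

0xd724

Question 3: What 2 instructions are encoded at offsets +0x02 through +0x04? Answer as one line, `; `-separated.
+0x02: ad e4 ⇒ word 0xade4 (big)
  top 6b → 0x2b → xor [RR]
  [9:6] rd=7 = R7
  [5:2] rs=9 = R9
+0x04: 70 00 ⇒ word 0x7000 (big)
  top 6b → 0x1c → return [N]

xor R9, R7; return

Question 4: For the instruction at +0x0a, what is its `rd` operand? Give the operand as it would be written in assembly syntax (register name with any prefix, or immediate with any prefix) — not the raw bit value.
R10

off 0x0a: read 82 a8 as big → 0x82a8
  opcode bits[15:10]=0x20: lsr/RR
  [9:6] rd=10 = R10
  [5:2] rs=10 = R10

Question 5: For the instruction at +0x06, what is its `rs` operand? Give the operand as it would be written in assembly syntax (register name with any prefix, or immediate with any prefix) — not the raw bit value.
+0x06: 98 38 ⇒ word 0x9838 (big)
  op=0x9838>>10=0x26 ⇒ minus (RR)
  rd@[9:6]=0x0 ⇒ R0
  rs@[5:2]=0xe ⇒ R14

R14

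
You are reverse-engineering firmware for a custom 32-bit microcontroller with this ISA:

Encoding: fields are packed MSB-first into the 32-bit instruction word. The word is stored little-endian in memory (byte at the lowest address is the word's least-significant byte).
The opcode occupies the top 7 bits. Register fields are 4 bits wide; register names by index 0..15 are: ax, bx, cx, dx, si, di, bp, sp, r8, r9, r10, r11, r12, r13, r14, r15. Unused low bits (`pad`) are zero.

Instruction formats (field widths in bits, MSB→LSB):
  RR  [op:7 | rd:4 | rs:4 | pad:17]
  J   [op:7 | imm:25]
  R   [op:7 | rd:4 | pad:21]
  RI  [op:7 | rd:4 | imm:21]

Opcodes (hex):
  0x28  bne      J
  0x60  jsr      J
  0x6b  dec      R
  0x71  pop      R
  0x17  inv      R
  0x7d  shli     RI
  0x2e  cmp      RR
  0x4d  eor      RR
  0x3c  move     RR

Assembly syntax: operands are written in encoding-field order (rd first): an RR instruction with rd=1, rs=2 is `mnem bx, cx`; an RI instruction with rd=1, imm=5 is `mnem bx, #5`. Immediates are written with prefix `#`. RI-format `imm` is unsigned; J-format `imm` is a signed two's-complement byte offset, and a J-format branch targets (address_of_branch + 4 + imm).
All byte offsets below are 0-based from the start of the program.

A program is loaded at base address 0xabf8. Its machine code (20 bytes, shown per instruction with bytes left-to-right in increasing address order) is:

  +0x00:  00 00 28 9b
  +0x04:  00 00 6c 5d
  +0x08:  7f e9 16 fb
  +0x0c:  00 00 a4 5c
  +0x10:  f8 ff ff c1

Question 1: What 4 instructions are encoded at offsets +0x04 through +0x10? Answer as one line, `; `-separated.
cmp r11, bp; shli r8, #1501567; cmp di, cx; jsr #-8

off 0x04: read 00 00 6c 5d as little → 0x5d6c0000
  opcode bits[31:25]=0x2e: cmp/RR
  [24:21] rd=11 = r11
  [20:17] rs=6 = bp
off 0x08: read 7f e9 16 fb as little → 0xfb16e97f
  opcode bits[31:25]=0x7d: shli/RI
  [24:21] rd=8 = r8
  [20:0] imm=1501567 = #1501567
off 0x0c: read 00 00 a4 5c as little → 0x5ca40000
  opcode bits[31:25]=0x2e: cmp/RR
  [24:21] rd=5 = di
  [20:17] rs=2 = cx
off 0x10: read f8 ff ff c1 as little → 0xc1fffff8
  opcode bits[31:25]=0x60: jsr/J
  [24:0] imm=33554424 (s25→-8) = #-8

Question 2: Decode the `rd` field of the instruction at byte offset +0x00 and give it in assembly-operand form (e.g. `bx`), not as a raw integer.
r9

off 0x00: read 00 00 28 9b as little → 0x9b280000
  opcode bits[31:25]=0x4d: eor/RR
  rd@[24:21]=0x9 ⇒ r9
  rs@[20:17]=0x4 ⇒ si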